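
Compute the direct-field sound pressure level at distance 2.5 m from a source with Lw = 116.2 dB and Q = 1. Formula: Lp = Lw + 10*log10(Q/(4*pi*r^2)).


4*pi*r^2 = 4*pi*2.5^2 = 78.5398 m^2
Q / (4*pi*r^2) = 1 / 78.5398 = 0.0127324
Lp = 116.2 + 10*log10(0.0127324) = 97.249 dB


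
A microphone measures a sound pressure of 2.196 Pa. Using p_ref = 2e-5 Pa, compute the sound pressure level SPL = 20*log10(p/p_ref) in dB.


p / p_ref = 2.196 / 2e-5 = 109800
SPL = 20 * log10(109800) = 100.81 dB


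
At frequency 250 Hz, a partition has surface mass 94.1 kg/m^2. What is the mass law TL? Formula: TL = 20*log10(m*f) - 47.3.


m * f = 94.1 * 250 = 23525
20*log10(23525) = 87.4306 dB
TL = 87.4306 - 47.3 = 40.131 dB


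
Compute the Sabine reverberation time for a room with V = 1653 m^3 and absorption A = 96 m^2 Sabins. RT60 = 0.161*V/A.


RT60 = 0.161 * 1653 / 96 = 2.7722 s


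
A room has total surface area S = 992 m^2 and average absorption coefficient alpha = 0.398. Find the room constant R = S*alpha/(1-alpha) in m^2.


R = 992 * 0.398 / (1 - 0.398) = 655.84 m^2


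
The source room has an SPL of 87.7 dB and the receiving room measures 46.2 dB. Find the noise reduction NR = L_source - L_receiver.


NR = L_source - L_receiver (difference between source and receiving room levels)
NR = 87.7 - 46.2 = 41.5 dB


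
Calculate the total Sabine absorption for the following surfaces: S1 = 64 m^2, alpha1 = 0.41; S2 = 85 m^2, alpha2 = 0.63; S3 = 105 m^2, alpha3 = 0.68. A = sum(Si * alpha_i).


64 * 0.41 = 26.24
85 * 0.63 = 53.55
105 * 0.68 = 71.4
A_total = 26.24 + 53.55 + 71.4 = 151.19 m^2


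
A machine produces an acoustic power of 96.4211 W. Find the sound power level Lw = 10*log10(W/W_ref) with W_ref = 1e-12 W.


W / W_ref = 96.4211 / 1e-12 = 9.64211e+13
Lw = 10 * log10(9.64211e+13) = 139.84 dB


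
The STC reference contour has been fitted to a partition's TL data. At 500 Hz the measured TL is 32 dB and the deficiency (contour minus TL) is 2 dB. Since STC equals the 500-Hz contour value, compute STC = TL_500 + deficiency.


By ASTM E413, STC = value of the fitted reference contour at 500 Hz.
Contour value at 500 Hz = TL_500 + deficiency = 32 + 2 = 34
STC = 34


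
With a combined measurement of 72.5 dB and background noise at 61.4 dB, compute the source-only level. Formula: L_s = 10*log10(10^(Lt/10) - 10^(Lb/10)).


10^(72.5/10) = 1.77828e+07
10^(61.4/10) = 1.38038e+06
Difference = 1.77828e+07 - 1.38038e+06 = 1.64024e+07
L_source = 10*log10(1.64024e+07) = 72.149 dB


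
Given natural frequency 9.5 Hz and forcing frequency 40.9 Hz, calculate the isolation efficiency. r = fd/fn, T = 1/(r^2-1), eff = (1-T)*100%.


r = 40.9 / 9.5 = 4.30526
r^2 - 1 = 4.30526^2 - 1 = 17.5353
T = 1/17.5353 = 0.0570278
Efficiency = (1 - 0.0570278)*100 = 94.297 %


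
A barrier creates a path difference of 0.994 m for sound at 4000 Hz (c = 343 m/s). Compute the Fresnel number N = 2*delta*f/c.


N = 2*delta*f/c = 2*delta/lambda, where lambda = c/f
lambda = 343 / 4000 = 0.08575 m
N = 2 * 0.994 / 0.08575 = 23.184


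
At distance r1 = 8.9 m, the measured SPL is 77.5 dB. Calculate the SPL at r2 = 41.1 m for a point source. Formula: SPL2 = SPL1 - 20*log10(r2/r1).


r2/r1 = 41.1/8.9 = 4.61798
Correction = 20*log10(4.61798) = 13.289 dB
SPL2 = 77.5 - 13.289 = 64.211 dB


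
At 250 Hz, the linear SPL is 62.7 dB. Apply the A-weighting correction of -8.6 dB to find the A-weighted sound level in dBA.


A-weighting table: 250 Hz -> -8.6 dB correction
SPL_A = SPL + correction = 62.7 + (-8.6) = 54.1 dBA


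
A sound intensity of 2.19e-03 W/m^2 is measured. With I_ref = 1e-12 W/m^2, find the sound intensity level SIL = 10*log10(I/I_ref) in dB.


I / I_ref = 2.19e-03 / 1e-12 = 2.19e+09
SIL = 10 * log10(2.19e+09) = 93.404 dB


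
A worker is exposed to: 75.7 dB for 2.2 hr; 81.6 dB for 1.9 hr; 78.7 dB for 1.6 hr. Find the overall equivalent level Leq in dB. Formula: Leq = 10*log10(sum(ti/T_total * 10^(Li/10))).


T_total = 2.2 + 1.9 + 1.6 = 5.7 hr
(2.2/5.7) * 10^(75.7/10) = 1.434e+07
(1.9/5.7) * 10^(81.6/10) = 4.81813e+07
(1.6/5.7) * 10^(78.7/10) = 2.08087e+07
Sum = 1.434e+07 + 4.81813e+07 + 2.08087e+07 = 8.333e+07
Leq = 10*log10(8.333e+07) = 79.208 dB


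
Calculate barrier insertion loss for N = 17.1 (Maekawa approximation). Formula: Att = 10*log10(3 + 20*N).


3 + 20*N = 3 + 20*17.1 = 345
Att = 10*log10(345) = 25.378 dB


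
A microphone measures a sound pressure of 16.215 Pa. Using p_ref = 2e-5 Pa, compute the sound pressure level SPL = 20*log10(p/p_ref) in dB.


p / p_ref = 16.215 / 2e-5 = 810750
SPL = 20 * log10(810750) = 118.18 dB


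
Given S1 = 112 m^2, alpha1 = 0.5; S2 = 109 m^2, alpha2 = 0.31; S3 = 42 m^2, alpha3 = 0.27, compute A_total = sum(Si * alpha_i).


112 * 0.5 = 56
109 * 0.31 = 33.79
42 * 0.27 = 11.34
A_total = 56 + 33.79 + 11.34 = 101.13 m^2


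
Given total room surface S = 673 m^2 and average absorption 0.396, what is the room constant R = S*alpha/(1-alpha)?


R = 673 * 0.396 / (1 - 0.396) = 441.24 m^2


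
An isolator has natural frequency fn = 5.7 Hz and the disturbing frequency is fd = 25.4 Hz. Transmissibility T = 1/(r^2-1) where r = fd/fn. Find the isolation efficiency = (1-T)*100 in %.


r = 25.4 / 5.7 = 4.45614
r^2 - 1 = 4.45614^2 - 1 = 18.8572
T = 1/18.8572 = 0.0530301
Efficiency = (1 - 0.0530301)*100 = 94.697 %


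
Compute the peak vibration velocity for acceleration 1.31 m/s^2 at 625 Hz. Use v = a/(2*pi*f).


omega = 2*pi*f = 2*pi*625 = 3926.99 rad/s
v = a / omega = 1.31 / 3926.99 = 0.00033359 m/s


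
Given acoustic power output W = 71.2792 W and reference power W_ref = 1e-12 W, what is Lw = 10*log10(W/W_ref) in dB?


W / W_ref = 71.2792 / 1e-12 = 7.12792e+13
Lw = 10 * log10(7.12792e+13) = 138.53 dB


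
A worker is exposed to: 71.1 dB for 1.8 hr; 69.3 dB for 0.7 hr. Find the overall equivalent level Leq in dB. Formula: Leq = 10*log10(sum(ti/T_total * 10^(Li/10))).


T_total = 1.8 + 0.7 = 2.5 hr
(1.8/2.5) * 10^(71.1/10) = 9.2754e+06
(0.7/2.5) * 10^(69.3/10) = 2.38319e+06
Sum = 9.2754e+06 + 2.38319e+06 = 1.16586e+07
Leq = 10*log10(1.16586e+07) = 70.666 dB


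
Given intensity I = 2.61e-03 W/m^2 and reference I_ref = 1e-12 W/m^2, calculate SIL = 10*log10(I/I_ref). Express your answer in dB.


I / I_ref = 2.61e-03 / 1e-12 = 2.61e+09
SIL = 10 * log10(2.61e+09) = 94.166 dB


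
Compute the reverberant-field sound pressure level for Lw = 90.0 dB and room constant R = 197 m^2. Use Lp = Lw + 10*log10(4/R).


4/R = 4/197 = 0.0203046
Lp = 90.0 + 10*log10(0.0203046) = 73.076 dB


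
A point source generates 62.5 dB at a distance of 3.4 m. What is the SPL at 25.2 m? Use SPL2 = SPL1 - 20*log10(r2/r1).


r2/r1 = 25.2/3.4 = 7.41176
Correction = 20*log10(7.41176) = 17.3984 dB
SPL2 = 62.5 - 17.3984 = 45.102 dB


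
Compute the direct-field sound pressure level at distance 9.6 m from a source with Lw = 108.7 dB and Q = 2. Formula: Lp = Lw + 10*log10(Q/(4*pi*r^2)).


4*pi*r^2 = 4*pi*9.6^2 = 1158.12 m^2
Q / (4*pi*r^2) = 2 / 1158.12 = 0.00172694
Lp = 108.7 + 10*log10(0.00172694) = 81.073 dB


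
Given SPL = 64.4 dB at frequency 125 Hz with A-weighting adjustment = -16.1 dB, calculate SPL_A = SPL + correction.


A-weighting table: 125 Hz -> -16.1 dB correction
SPL_A = SPL + correction = 64.4 + (-16.1) = 48.3 dBA


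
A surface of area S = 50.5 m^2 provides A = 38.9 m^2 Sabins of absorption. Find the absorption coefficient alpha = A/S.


Absorption coefficient = absorbed power / incident power
alpha = A / S = 38.9 / 50.5 = 0.7703


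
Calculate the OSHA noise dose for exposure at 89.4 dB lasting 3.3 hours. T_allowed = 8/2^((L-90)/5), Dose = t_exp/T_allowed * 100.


T_allowed = 8 / 2^((89.4 - 90)/5) = 8.69388 hr
Dose = 3.3 / 8.69388 * 100 = 37.958 %


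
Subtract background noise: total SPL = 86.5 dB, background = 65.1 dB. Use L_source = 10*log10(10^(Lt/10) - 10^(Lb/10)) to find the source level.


10^(86.5/10) = 4.46684e+08
10^(65.1/10) = 3.23594e+06
Difference = 4.46684e+08 - 3.23594e+06 = 4.43448e+08
L_source = 10*log10(4.43448e+08) = 86.468 dB


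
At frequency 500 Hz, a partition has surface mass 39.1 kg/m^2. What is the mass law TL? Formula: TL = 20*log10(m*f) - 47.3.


m * f = 39.1 * 500 = 19550
20*log10(19550) = 85.8229 dB
TL = 85.8229 - 47.3 = 38.523 dB


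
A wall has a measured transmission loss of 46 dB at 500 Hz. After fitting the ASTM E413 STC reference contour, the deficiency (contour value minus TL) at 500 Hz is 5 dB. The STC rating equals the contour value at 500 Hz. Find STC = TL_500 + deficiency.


By ASTM E413, STC = value of the fitted reference contour at 500 Hz.
Contour value at 500 Hz = TL_500 + deficiency = 46 + 5 = 51
STC = 51


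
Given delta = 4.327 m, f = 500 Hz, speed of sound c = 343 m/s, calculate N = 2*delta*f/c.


N = 2*delta*f/c = 2*delta/lambda, where lambda = c/f
lambda = 343 / 500 = 0.686 m
N = 2 * 4.327 / 0.686 = 12.615


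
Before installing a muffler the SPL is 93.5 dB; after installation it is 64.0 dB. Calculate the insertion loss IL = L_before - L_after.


Insertion loss = SPL without muffler - SPL with muffler
IL = 93.5 - 64.0 = 29.5 dB


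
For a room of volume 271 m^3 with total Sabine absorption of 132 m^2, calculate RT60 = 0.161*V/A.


RT60 = 0.161 * 271 / 132 = 0.33054 s


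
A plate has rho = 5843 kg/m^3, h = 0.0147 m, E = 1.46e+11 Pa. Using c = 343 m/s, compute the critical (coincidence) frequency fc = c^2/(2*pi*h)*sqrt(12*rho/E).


12*rho/E = 12*5843/1.46e+11 = 4.80247e-07
sqrt(12*rho/E) = sqrt(4.80247e-07) = 0.000692999
c^2/(2*pi*h) = 343^2/(2*pi*0.0147) = 1.27377e+06
fc = 1.27377e+06 * 0.000692999 = 882.72 Hz


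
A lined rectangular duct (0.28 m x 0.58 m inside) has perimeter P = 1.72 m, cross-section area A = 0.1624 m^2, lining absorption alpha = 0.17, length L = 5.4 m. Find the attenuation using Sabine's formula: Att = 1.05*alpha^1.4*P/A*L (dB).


alpha^1.4 = 0.17^1.4 = 0.0836813
Attenuation rate = 1.05 * alpha^1.4 * P / A
= 1.05 * 0.0836813 * 1.72 / 0.1624 = 0.930594 dB/m
Total Att = 0.930594 * 5.4 = 5.0252 dB


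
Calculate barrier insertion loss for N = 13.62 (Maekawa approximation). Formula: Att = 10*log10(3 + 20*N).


3 + 20*N = 3 + 20*13.62 = 275.4
Att = 10*log10(275.4) = 24.4 dB


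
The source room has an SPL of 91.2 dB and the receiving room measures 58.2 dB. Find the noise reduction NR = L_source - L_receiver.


NR = L_source - L_receiver (difference between source and receiving room levels)
NR = 91.2 - 58.2 = 33 dB


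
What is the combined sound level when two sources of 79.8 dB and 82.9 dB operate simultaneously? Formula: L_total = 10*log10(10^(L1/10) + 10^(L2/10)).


10^(79.8/10) = 9.54993e+07
10^(82.9/10) = 1.94984e+08
Sum = 9.54993e+07 + 1.94984e+08 = 2.90483e+08
L_total = 10*log10(2.90483e+08) = 84.631 dB


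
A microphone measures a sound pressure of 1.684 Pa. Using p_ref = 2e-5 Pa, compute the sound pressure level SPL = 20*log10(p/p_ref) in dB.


p / p_ref = 1.684 / 2e-5 = 84200
SPL = 20 * log10(84200) = 98.506 dB


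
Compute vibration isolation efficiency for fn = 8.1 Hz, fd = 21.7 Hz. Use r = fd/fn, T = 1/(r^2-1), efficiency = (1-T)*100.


r = 21.7 / 8.1 = 2.67901
r^2 - 1 = 2.67901^2 - 1 = 6.17709
T = 1/6.17709 = 0.161889
Efficiency = (1 - 0.161889)*100 = 83.811 %


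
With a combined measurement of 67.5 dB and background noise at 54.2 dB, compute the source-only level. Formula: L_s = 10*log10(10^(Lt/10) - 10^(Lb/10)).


10^(67.5/10) = 5.62341e+06
10^(54.2/10) = 263027
Difference = 5.62341e+06 - 263027 = 5.36038e+06
L_source = 10*log10(5.36038e+06) = 67.292 dB


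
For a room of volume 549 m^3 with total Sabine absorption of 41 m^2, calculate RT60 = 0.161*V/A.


RT60 = 0.161 * 549 / 41 = 2.1558 s


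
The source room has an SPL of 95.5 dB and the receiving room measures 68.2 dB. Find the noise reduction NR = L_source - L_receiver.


NR = L_source - L_receiver (difference between source and receiving room levels)
NR = 95.5 - 68.2 = 27.3 dB


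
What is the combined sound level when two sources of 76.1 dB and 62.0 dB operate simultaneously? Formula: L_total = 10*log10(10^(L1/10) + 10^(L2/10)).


10^(76.1/10) = 4.0738e+07
10^(62.0/10) = 1.58489e+06
Sum = 4.0738e+07 + 1.58489e+06 = 4.23229e+07
L_total = 10*log10(4.23229e+07) = 76.266 dB


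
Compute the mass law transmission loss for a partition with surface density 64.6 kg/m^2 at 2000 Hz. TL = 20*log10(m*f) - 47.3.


m * f = 64.6 * 2000 = 129200
20*log10(129200) = 102.225 dB
TL = 102.225 - 47.3 = 54.925 dB


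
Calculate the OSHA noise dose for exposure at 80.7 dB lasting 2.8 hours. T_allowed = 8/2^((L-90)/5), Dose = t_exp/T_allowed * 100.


T_allowed = 8 / 2^((80.7 - 90)/5) = 29.0406 hr
Dose = 2.8 / 29.0406 * 100 = 9.6417 %


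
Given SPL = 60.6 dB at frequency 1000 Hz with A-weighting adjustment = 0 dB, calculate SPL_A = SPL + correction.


A-weighting table: 1000 Hz -> 0 dB correction
SPL_A = SPL + correction = 60.6 + (0) = 60.6 dBA


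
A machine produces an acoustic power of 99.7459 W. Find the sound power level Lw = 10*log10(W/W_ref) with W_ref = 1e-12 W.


W / W_ref = 99.7459 / 1e-12 = 9.97459e+13
Lw = 10 * log10(9.97459e+13) = 139.99 dB


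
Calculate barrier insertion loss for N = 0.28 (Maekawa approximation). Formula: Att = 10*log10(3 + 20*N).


3 + 20*N = 3 + 20*0.28 = 8.6
Att = 10*log10(8.6) = 9.345 dB


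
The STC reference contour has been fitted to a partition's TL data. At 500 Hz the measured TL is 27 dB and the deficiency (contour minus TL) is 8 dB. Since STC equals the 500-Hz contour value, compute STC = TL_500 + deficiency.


By ASTM E413, STC = value of the fitted reference contour at 500 Hz.
Contour value at 500 Hz = TL_500 + deficiency = 27 + 8 = 35
STC = 35


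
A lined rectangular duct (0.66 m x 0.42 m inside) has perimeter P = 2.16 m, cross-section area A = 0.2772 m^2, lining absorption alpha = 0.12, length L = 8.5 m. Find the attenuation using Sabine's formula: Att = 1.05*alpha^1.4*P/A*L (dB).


alpha^1.4 = 0.12^1.4 = 0.0513871
Attenuation rate = 1.05 * alpha^1.4 * P / A
= 1.05 * 0.0513871 * 2.16 / 0.2772 = 0.42044 dB/m
Total Att = 0.42044 * 8.5 = 3.5737 dB


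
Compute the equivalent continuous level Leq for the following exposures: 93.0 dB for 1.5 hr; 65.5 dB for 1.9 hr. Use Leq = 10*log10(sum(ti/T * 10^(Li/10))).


T_total = 1.5 + 1.9 = 3.4 hr
(1.5/3.4) * 10^(93.0/10) = 8.80263e+08
(1.9/3.4) * 10^(65.5/10) = 1.98278e+06
Sum = 8.80263e+08 + 1.98278e+06 = 8.82246e+08
Leq = 10*log10(8.82246e+08) = 89.456 dB


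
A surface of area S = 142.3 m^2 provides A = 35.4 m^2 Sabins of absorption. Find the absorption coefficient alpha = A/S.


Absorption coefficient = absorbed power / incident power
alpha = A / S = 35.4 / 142.3 = 0.24877


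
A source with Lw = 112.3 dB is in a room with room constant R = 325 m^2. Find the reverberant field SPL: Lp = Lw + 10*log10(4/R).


4/R = 4/325 = 0.0123077
Lp = 112.3 + 10*log10(0.0123077) = 93.202 dB


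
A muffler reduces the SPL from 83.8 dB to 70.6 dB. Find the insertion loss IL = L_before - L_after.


Insertion loss = SPL without muffler - SPL with muffler
IL = 83.8 - 70.6 = 13.2 dB


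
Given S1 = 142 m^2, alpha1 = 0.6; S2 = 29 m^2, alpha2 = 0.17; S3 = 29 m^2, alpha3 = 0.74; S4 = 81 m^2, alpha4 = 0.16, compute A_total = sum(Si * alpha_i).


142 * 0.6 = 85.2
29 * 0.17 = 4.93
29 * 0.74 = 21.46
81 * 0.16 = 12.96
A_total = 85.2 + 4.93 + 21.46 + 12.96 = 124.55 m^2


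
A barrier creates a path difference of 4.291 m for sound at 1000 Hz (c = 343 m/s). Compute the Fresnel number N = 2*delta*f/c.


N = 2*delta*f/c = 2*delta/lambda, where lambda = c/f
lambda = 343 / 1000 = 0.343 m
N = 2 * 4.291 / 0.343 = 25.02


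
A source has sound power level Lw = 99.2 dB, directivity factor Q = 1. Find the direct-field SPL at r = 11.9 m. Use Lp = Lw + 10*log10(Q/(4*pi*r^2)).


4*pi*r^2 = 4*pi*11.9^2 = 1779.52 m^2
Q / (4*pi*r^2) = 1 / 1779.52 = 0.000561949
Lp = 99.2 + 10*log10(0.000561949) = 66.697 dB


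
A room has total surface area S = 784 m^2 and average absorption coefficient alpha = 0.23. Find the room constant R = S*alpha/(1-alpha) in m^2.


R = 784 * 0.23 / (1 - 0.23) = 234.18 m^2


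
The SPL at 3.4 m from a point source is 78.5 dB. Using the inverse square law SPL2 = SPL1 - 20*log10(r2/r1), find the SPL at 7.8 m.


r2/r1 = 7.8/3.4 = 2.29412
Correction = 20*log10(2.29412) = 7.21232 dB
SPL2 = 78.5 - 7.21232 = 71.288 dB


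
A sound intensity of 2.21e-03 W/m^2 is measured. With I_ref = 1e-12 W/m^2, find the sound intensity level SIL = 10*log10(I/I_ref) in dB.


I / I_ref = 2.21e-03 / 1e-12 = 2.21e+09
SIL = 10 * log10(2.21e+09) = 93.444 dB


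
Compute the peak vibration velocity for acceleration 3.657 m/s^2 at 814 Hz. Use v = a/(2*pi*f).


omega = 2*pi*f = 2*pi*814 = 5114.51 rad/s
v = a / omega = 3.657 / 5114.51 = 0.00071502 m/s


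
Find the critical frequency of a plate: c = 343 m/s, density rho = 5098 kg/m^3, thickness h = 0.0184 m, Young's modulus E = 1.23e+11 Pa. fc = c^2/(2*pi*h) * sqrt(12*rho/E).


12*rho/E = 12*5098/1.23e+11 = 4.97366e-07
sqrt(12*rho/E) = sqrt(4.97366e-07) = 0.000705242
c^2/(2*pi*h) = 343^2/(2*pi*0.0184) = 1.01763e+06
fc = 1.01763e+06 * 0.000705242 = 717.68 Hz


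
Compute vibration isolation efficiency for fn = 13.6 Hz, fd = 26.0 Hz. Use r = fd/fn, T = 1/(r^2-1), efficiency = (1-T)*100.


r = 26.0 / 13.6 = 1.91176
r^2 - 1 = 1.91176^2 - 1 = 2.65483
T = 1/2.65483 = 0.376672
Efficiency = (1 - 0.376672)*100 = 62.333 %


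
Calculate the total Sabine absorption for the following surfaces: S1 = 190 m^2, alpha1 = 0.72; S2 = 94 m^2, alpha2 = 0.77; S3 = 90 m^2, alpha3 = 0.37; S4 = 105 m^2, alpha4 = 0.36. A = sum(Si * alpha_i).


190 * 0.72 = 136.8
94 * 0.77 = 72.38
90 * 0.37 = 33.3
105 * 0.36 = 37.8
A_total = 136.8 + 72.38 + 33.3 + 37.8 = 280.28 m^2


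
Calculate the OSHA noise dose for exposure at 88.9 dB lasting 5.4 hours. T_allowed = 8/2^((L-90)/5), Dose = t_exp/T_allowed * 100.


T_allowed = 8 / 2^((88.9 - 90)/5) = 9.31787 hr
Dose = 5.4 / 9.31787 * 100 = 57.953 %


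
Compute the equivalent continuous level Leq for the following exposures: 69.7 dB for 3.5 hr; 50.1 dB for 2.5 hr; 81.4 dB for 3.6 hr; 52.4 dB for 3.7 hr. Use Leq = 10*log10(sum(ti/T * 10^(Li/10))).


T_total = 3.5 + 2.5 + 3.6 + 3.7 = 13.3 hr
(3.5/13.3) * 10^(69.7/10) = 2.45593e+06
(2.5/13.3) * 10^(50.1/10) = 19234.8
(3.6/13.3) * 10^(81.4/10) = 3.73638e+07
(3.7/13.3) * 10^(52.4/10) = 48344.8
Sum = 2.45593e+06 + 19234.8 + 3.73638e+07 + 48344.8 = 3.98873e+07
Leq = 10*log10(3.98873e+07) = 76.008 dB


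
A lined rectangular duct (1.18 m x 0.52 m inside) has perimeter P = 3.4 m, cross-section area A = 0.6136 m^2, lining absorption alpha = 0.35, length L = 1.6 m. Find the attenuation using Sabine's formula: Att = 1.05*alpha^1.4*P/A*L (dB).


alpha^1.4 = 0.35^1.4 = 0.229983
Attenuation rate = 1.05 * alpha^1.4 * P / A
= 1.05 * 0.229983 * 3.4 / 0.6136 = 1.33807 dB/m
Total Att = 1.33807 * 1.6 = 2.1409 dB


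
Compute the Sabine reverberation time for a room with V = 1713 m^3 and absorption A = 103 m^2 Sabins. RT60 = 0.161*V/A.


RT60 = 0.161 * 1713 / 103 = 2.6776 s


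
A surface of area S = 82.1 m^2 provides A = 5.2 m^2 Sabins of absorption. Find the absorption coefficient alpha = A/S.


Absorption coefficient = absorbed power / incident power
alpha = A / S = 5.2 / 82.1 = 0.063337


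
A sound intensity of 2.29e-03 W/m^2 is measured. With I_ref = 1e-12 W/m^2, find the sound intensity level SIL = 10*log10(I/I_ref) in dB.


I / I_ref = 2.29e-03 / 1e-12 = 2.29e+09
SIL = 10 * log10(2.29e+09) = 93.598 dB


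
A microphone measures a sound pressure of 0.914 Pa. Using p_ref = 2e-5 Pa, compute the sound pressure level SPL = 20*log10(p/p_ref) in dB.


p / p_ref = 0.914 / 2e-5 = 45700
SPL = 20 * log10(45700) = 93.198 dB


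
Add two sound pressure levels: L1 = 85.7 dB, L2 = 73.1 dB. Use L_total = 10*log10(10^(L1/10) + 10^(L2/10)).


10^(85.7/10) = 3.71535e+08
10^(73.1/10) = 2.04174e+07
Sum = 3.71535e+08 + 2.04174e+07 = 3.91952e+08
L_total = 10*log10(3.91952e+08) = 85.932 dB


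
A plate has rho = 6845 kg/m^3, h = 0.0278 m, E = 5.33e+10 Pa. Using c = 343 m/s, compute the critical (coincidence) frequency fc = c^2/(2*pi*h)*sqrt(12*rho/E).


12*rho/E = 12*6845/5.33e+10 = 1.54109e-06
sqrt(12*rho/E) = sqrt(1.54109e-06) = 0.00124141
c^2/(2*pi*h) = 343^2/(2*pi*0.0278) = 673540
fc = 673540 * 0.00124141 = 836.14 Hz


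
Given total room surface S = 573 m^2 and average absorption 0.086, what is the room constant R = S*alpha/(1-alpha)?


R = 573 * 0.086 / (1 - 0.086) = 53.915 m^2


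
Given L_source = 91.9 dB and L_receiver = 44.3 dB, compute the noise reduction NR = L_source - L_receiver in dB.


NR = L_source - L_receiver (difference between source and receiving room levels)
NR = 91.9 - 44.3 = 47.6 dB


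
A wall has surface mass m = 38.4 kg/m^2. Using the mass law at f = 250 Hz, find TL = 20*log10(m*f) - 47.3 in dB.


m * f = 38.4 * 250 = 9600
20*log10(9600) = 79.6454 dB
TL = 79.6454 - 47.3 = 32.345 dB


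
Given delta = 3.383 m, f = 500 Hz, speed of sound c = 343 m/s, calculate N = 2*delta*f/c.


N = 2*delta*f/c = 2*delta/lambda, where lambda = c/f
lambda = 343 / 500 = 0.686 m
N = 2 * 3.383 / 0.686 = 9.863


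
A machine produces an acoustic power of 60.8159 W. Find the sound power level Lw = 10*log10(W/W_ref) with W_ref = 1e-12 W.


W / W_ref = 60.8159 / 1e-12 = 6.08159e+13
Lw = 10 * log10(6.08159e+13) = 137.84 dB


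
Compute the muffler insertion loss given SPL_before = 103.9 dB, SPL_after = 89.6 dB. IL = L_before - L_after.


Insertion loss = SPL without muffler - SPL with muffler
IL = 103.9 - 89.6 = 14.3 dB


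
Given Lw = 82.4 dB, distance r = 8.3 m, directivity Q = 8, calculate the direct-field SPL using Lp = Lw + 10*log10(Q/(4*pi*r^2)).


4*pi*r^2 = 4*pi*8.3^2 = 865.697 m^2
Q / (4*pi*r^2) = 8 / 865.697 = 0.00924111
Lp = 82.4 + 10*log10(0.00924111) = 62.057 dB


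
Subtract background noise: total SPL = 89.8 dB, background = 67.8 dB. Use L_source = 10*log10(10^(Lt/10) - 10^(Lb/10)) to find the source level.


10^(89.8/10) = 9.54993e+08
10^(67.8/10) = 6.0256e+06
Difference = 9.54993e+08 - 6.0256e+06 = 9.48967e+08
L_source = 10*log10(9.48967e+08) = 89.773 dB


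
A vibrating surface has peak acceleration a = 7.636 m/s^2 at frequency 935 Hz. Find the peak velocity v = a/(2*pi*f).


omega = 2*pi*f = 2*pi*935 = 5874.78 rad/s
v = a / omega = 7.636 / 5874.78 = 0.0012998 m/s


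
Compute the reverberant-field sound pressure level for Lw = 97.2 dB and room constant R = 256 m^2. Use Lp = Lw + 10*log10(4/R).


4/R = 4/256 = 0.015625
Lp = 97.2 + 10*log10(0.015625) = 79.138 dB


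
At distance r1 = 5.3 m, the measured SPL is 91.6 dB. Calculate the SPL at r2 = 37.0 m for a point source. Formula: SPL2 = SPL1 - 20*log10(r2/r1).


r2/r1 = 37.0/5.3 = 6.98113
Correction = 20*log10(6.98113) = 16.8785 dB
SPL2 = 91.6 - 16.8785 = 74.721 dB


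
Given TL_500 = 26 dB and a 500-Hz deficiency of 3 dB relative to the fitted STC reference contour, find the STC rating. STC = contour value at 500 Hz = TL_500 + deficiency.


By ASTM E413, STC = value of the fitted reference contour at 500 Hz.
Contour value at 500 Hz = TL_500 + deficiency = 26 + 3 = 29
STC = 29


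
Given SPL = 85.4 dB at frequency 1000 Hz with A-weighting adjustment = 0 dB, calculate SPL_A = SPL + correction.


A-weighting table: 1000 Hz -> 0 dB correction
SPL_A = SPL + correction = 85.4 + (0) = 85.4 dBA


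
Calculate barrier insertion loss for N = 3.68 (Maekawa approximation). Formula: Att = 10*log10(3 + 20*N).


3 + 20*N = 3 + 20*3.68 = 76.6
Att = 10*log10(76.6) = 18.842 dB


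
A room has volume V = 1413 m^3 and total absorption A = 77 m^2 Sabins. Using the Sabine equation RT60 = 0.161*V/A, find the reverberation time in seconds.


RT60 = 0.161 * 1413 / 77 = 2.9545 s


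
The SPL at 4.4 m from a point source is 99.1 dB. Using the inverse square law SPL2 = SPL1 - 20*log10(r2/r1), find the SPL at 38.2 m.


r2/r1 = 38.2/4.4 = 8.68182
Correction = 20*log10(8.68182) = 18.7722 dB
SPL2 = 99.1 - 18.7722 = 80.328 dB


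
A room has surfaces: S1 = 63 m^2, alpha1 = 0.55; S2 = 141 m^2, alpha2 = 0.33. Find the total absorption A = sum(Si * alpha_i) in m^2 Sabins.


63 * 0.55 = 34.65
141 * 0.33 = 46.53
A_total = 34.65 + 46.53 = 81.18 m^2


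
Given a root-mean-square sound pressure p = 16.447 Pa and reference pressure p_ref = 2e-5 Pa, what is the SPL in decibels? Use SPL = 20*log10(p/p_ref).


p / p_ref = 16.447 / 2e-5 = 822350
SPL = 20 * log10(822350) = 118.3 dB


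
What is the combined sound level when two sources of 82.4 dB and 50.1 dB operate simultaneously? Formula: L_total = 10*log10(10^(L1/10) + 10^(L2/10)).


10^(82.4/10) = 1.7378e+08
10^(50.1/10) = 102329
Sum = 1.7378e+08 + 102329 = 1.73882e+08
L_total = 10*log10(1.73882e+08) = 82.403 dB


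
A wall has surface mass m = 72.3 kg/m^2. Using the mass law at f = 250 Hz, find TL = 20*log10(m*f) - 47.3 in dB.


m * f = 72.3 * 250 = 18075
20*log10(18075) = 85.1416 dB
TL = 85.1416 - 47.3 = 37.842 dB


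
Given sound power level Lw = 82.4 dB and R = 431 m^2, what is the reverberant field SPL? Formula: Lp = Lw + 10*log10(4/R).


4/R = 4/431 = 0.00928074
Lp = 82.4 + 10*log10(0.00928074) = 62.076 dB


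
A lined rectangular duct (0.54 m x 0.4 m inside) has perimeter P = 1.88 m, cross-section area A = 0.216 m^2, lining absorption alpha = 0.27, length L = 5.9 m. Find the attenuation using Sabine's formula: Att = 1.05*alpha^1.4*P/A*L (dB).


alpha^1.4 = 0.27^1.4 = 0.159922
Attenuation rate = 1.05 * alpha^1.4 * P / A
= 1.05 * 0.159922 * 1.88 / 0.216 = 1.46151 dB/m
Total Att = 1.46151 * 5.9 = 8.6229 dB


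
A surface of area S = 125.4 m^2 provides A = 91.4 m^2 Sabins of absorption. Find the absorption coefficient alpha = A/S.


Absorption coefficient = absorbed power / incident power
alpha = A / S = 91.4 / 125.4 = 0.72887


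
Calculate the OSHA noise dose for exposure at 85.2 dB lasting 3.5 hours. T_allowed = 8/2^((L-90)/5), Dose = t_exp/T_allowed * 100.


T_allowed = 8 / 2^((85.2 - 90)/5) = 15.5625 hr
Dose = 3.5 / 15.5625 * 100 = 22.49 %


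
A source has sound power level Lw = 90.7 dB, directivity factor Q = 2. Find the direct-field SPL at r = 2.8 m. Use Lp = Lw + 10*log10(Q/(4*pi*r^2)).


4*pi*r^2 = 4*pi*2.8^2 = 98.5203 m^2
Q / (4*pi*r^2) = 2 / 98.5203 = 0.0203004
Lp = 90.7 + 10*log10(0.0203004) = 73.775 dB


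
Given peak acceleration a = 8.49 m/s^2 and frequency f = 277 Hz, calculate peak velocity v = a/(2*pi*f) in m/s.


omega = 2*pi*f = 2*pi*277 = 1740.44 rad/s
v = a / omega = 8.49 / 1740.44 = 0.0048781 m/s


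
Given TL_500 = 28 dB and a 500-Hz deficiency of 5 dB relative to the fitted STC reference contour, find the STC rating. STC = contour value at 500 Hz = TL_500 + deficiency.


By ASTM E413, STC = value of the fitted reference contour at 500 Hz.
Contour value at 500 Hz = TL_500 + deficiency = 28 + 5 = 33
STC = 33


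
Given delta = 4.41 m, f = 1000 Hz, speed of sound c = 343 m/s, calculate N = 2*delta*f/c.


N = 2*delta*f/c = 2*delta/lambda, where lambda = c/f
lambda = 343 / 1000 = 0.343 m
N = 2 * 4.41 / 0.343 = 25.714


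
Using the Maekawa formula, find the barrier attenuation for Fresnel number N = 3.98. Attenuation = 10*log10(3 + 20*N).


3 + 20*N = 3 + 20*3.98 = 82.6
Att = 10*log10(82.6) = 19.17 dB


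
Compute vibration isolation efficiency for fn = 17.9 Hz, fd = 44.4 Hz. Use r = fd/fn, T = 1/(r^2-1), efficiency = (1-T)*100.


r = 44.4 / 17.9 = 2.48045
r^2 - 1 = 2.48045^2 - 1 = 5.15263
T = 1/5.15263 = 0.194076
Efficiency = (1 - 0.194076)*100 = 80.592 %


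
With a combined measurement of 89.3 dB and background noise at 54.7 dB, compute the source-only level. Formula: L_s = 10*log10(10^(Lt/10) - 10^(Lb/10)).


10^(89.3/10) = 8.51138e+08
10^(54.7/10) = 295121
Difference = 8.51138e+08 - 295121 = 8.50843e+08
L_source = 10*log10(8.50843e+08) = 89.298 dB


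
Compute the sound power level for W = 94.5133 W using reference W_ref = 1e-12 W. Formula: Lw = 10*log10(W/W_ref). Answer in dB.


W / W_ref = 94.5133 / 1e-12 = 9.45133e+13
Lw = 10 * log10(9.45133e+13) = 139.75 dB


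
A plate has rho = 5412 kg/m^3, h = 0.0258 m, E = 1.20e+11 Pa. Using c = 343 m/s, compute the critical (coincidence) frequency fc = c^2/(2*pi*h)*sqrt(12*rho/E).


12*rho/E = 12*5412/1.20e+11 = 5.412e-07
sqrt(12*rho/E) = sqrt(5.412e-07) = 0.000735663
c^2/(2*pi*h) = 343^2/(2*pi*0.0258) = 725753
fc = 725753 * 0.000735663 = 533.91 Hz


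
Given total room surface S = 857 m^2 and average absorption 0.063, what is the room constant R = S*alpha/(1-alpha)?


R = 857 * 0.063 / (1 - 0.063) = 57.621 m^2


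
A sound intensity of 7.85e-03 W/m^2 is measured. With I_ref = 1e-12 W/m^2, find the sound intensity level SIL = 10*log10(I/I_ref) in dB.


I / I_ref = 7.85e-03 / 1e-12 = 7.85e+09
SIL = 10 * log10(7.85e+09) = 98.949 dB


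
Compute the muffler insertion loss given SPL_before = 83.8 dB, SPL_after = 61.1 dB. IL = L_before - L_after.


Insertion loss = SPL without muffler - SPL with muffler
IL = 83.8 - 61.1 = 22.7 dB


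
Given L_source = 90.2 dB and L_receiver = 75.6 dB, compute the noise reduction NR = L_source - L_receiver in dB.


NR = L_source - L_receiver (difference between source and receiving room levels)
NR = 90.2 - 75.6 = 14.6 dB


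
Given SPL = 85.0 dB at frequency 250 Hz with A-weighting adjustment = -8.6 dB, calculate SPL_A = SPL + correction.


A-weighting table: 250 Hz -> -8.6 dB correction
SPL_A = SPL + correction = 85.0 + (-8.6) = 76.4 dBA


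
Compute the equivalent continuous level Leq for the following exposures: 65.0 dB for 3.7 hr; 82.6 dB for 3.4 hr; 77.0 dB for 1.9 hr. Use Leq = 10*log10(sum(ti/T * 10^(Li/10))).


T_total = 3.7 + 3.4 + 1.9 = 9.0 hr
(3.7/9.0) * 10^(65.0/10) = 1.30005e+06
(3.4/9.0) * 10^(82.6/10) = 6.87443e+07
(1.9/9.0) * 10^(77.0/10) = 1.05806e+07
Sum = 1.30005e+06 + 6.87443e+07 + 1.05806e+07 = 8.0625e+07
Leq = 10*log10(8.0625e+07) = 79.065 dB


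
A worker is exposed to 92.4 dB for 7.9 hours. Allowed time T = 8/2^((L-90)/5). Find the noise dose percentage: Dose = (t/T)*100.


T_allowed = 8 / 2^((92.4 - 90)/5) = 5.73582 hr
Dose = 7.9 / 5.73582 * 100 = 137.73 %


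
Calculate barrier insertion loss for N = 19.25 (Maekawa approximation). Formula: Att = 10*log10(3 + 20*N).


3 + 20*N = 3 + 20*19.25 = 388
Att = 10*log10(388) = 25.888 dB


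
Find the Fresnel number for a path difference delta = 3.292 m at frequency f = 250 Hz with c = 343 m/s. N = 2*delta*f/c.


N = 2*delta*f/c = 2*delta/lambda, where lambda = c/f
lambda = 343 / 250 = 1.372 m
N = 2 * 3.292 / 1.372 = 4.7988


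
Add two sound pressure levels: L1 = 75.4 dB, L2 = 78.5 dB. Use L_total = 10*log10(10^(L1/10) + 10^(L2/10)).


10^(75.4/10) = 3.46737e+07
10^(78.5/10) = 7.07946e+07
Sum = 3.46737e+07 + 7.07946e+07 = 1.05468e+08
L_total = 10*log10(1.05468e+08) = 80.231 dB


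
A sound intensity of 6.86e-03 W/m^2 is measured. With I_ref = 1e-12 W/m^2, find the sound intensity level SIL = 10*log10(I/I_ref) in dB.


I / I_ref = 6.86e-03 / 1e-12 = 6.86e+09
SIL = 10 * log10(6.86e+09) = 98.363 dB


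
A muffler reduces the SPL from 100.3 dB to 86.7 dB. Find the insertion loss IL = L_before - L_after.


Insertion loss = SPL without muffler - SPL with muffler
IL = 100.3 - 86.7 = 13.6 dB


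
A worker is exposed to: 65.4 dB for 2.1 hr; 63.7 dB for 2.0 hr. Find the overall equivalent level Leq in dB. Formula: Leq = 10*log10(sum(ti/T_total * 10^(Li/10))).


T_total = 2.1 + 2.0 = 4.1 hr
(2.1/4.1) * 10^(65.4/10) = 1.77597e+06
(2.0/4.1) * 10^(63.7/10) = 1.14353e+06
Sum = 1.77597e+06 + 1.14353e+06 = 2.9195e+06
Leq = 10*log10(2.9195e+06) = 64.653 dB


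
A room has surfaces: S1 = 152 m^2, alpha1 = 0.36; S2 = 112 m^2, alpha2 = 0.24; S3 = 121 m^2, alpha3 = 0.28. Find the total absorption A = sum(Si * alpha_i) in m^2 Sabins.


152 * 0.36 = 54.72
112 * 0.24 = 26.88
121 * 0.28 = 33.88
A_total = 54.72 + 26.88 + 33.88 = 115.48 m^2


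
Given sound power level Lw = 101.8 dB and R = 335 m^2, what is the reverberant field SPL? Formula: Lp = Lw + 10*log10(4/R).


4/R = 4/335 = 0.0119403
Lp = 101.8 + 10*log10(0.0119403) = 82.57 dB


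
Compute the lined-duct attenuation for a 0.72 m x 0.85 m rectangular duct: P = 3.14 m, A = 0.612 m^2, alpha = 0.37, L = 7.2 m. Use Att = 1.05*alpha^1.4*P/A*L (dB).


alpha^1.4 = 0.37^1.4 = 0.248589
Attenuation rate = 1.05 * alpha^1.4 * P / A
= 1.05 * 0.248589 * 3.14 / 0.612 = 1.33921 dB/m
Total Att = 1.33921 * 7.2 = 9.6423 dB


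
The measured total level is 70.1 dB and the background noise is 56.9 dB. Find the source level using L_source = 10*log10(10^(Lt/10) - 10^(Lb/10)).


10^(70.1/10) = 1.02329e+07
10^(56.9/10) = 489779
Difference = 1.02329e+07 - 489779 = 9.74312e+06
L_source = 10*log10(9.74312e+06) = 69.887 dB


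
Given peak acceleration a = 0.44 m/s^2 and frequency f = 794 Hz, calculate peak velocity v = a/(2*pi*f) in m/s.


omega = 2*pi*f = 2*pi*794 = 4988.85 rad/s
v = a / omega = 0.44 / 4988.85 = 8.8197e-05 m/s


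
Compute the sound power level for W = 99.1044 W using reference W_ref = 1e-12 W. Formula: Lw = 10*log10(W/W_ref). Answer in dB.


W / W_ref = 99.1044 / 1e-12 = 9.91044e+13
Lw = 10 * log10(9.91044e+13) = 139.96 dB


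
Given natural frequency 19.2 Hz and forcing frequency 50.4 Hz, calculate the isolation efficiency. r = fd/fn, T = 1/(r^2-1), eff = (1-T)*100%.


r = 50.4 / 19.2 = 2.625
r^2 - 1 = 2.625^2 - 1 = 5.89062
T = 1/5.89062 = 0.169761
Efficiency = (1 - 0.169761)*100 = 83.024 %


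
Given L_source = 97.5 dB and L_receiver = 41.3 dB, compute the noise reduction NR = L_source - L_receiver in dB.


NR = L_source - L_receiver (difference between source and receiving room levels)
NR = 97.5 - 41.3 = 56.2 dB


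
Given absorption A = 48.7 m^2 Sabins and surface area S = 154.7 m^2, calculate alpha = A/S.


Absorption coefficient = absorbed power / incident power
alpha = A / S = 48.7 / 154.7 = 0.3148


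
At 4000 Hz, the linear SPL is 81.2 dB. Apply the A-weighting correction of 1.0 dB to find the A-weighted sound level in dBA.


A-weighting table: 4000 Hz -> 1.0 dB correction
SPL_A = SPL + correction = 81.2 + (1.0) = 82.2 dBA


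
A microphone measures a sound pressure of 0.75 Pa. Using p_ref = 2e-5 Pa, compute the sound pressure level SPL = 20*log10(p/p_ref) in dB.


p / p_ref = 0.75 / 2e-5 = 37500
SPL = 20 * log10(37500) = 91.481 dB


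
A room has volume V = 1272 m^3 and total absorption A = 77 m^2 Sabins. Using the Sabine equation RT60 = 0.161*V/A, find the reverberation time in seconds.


RT60 = 0.161 * 1272 / 77 = 2.6596 s


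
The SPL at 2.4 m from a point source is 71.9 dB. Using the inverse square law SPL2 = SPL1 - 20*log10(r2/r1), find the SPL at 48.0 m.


r2/r1 = 48.0/2.4 = 20
Correction = 20*log10(20) = 26.0206 dB
SPL2 = 71.9 - 26.0206 = 45.879 dB


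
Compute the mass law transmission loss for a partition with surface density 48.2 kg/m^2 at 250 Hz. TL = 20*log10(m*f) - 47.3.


m * f = 48.2 * 250 = 12050
20*log10(12050) = 81.6197 dB
TL = 81.6197 - 47.3 = 34.32 dB


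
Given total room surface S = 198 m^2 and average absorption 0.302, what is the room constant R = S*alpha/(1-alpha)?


R = 198 * 0.302 / (1 - 0.302) = 85.668 m^2


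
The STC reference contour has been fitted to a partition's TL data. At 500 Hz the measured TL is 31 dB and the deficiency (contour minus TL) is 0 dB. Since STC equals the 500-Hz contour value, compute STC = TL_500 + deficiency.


By ASTM E413, STC = value of the fitted reference contour at 500 Hz.
Contour value at 500 Hz = TL_500 + deficiency = 31 + 0 = 31
STC = 31


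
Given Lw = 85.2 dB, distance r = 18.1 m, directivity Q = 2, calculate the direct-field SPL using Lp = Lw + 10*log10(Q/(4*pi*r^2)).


4*pi*r^2 = 4*pi*18.1^2 = 4116.87 m^2
Q / (4*pi*r^2) = 2 / 4116.87 = 0.000485806
Lp = 85.2 + 10*log10(0.000485806) = 52.065 dB


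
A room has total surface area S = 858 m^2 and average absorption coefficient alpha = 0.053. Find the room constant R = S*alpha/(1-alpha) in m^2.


R = 858 * 0.053 / (1 - 0.053) = 48.019 m^2


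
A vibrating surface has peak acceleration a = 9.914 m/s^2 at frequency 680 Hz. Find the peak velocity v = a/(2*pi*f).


omega = 2*pi*f = 2*pi*680 = 4272.57 rad/s
v = a / omega = 9.914 / 4272.57 = 0.0023204 m/s


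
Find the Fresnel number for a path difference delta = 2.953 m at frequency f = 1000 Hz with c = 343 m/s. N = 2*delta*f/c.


N = 2*delta*f/c = 2*delta/lambda, where lambda = c/f
lambda = 343 / 1000 = 0.343 m
N = 2 * 2.953 / 0.343 = 17.219


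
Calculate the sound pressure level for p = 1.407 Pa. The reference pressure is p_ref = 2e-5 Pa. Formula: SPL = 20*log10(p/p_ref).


p / p_ref = 1.407 / 2e-5 = 70350
SPL = 20 * log10(70350) = 96.945 dB


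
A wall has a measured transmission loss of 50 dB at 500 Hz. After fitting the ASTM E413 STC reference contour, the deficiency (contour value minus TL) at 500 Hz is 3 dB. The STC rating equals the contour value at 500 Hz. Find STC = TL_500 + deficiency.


By ASTM E413, STC = value of the fitted reference contour at 500 Hz.
Contour value at 500 Hz = TL_500 + deficiency = 50 + 3 = 53
STC = 53


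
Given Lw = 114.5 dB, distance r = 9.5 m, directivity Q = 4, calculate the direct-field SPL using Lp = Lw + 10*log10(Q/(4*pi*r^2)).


4*pi*r^2 = 4*pi*9.5^2 = 1134.11 m^2
Q / (4*pi*r^2) = 4 / 1134.11 = 0.00352699
Lp = 114.5 + 10*log10(0.00352699) = 89.974 dB


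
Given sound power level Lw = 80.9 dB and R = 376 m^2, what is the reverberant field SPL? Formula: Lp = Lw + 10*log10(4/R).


4/R = 4/376 = 0.0106383
Lp = 80.9 + 10*log10(0.0106383) = 61.169 dB


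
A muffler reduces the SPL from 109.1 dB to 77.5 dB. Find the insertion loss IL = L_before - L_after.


Insertion loss = SPL without muffler - SPL with muffler
IL = 109.1 - 77.5 = 31.6 dB


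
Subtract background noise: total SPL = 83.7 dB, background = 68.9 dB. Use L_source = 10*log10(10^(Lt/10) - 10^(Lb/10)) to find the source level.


10^(83.7/10) = 2.34423e+08
10^(68.9/10) = 7.76247e+06
Difference = 2.34423e+08 - 7.76247e+06 = 2.26661e+08
L_source = 10*log10(2.26661e+08) = 83.554 dB


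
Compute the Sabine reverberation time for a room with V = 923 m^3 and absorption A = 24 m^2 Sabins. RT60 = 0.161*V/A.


RT60 = 0.161 * 923 / 24 = 6.1918 s


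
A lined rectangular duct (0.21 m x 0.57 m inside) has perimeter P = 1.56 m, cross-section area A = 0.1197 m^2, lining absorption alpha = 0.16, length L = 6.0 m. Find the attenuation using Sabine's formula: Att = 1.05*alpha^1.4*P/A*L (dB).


alpha^1.4 = 0.16^1.4 = 0.076872
Attenuation rate = 1.05 * alpha^1.4 * P / A
= 1.05 * 0.076872 * 1.56 / 0.1197 = 1.05193 dB/m
Total Att = 1.05193 * 6.0 = 6.3116 dB


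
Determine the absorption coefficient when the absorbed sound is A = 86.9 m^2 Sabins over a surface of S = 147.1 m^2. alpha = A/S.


Absorption coefficient = absorbed power / incident power
alpha = A / S = 86.9 / 147.1 = 0.59075


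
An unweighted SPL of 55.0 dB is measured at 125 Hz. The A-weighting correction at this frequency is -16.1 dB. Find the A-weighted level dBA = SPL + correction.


A-weighting table: 125 Hz -> -16.1 dB correction
SPL_A = SPL + correction = 55.0 + (-16.1) = 38.9 dBA


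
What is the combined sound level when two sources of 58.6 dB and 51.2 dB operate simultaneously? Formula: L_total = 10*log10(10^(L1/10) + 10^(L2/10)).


10^(58.6/10) = 724436
10^(51.2/10) = 131826
Sum = 724436 + 131826 = 856262
L_total = 10*log10(856262) = 59.326 dB


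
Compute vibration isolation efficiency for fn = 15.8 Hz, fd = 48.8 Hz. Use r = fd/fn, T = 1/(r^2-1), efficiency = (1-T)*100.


r = 48.8 / 15.8 = 3.08861
r^2 - 1 = 3.08861^2 - 1 = 8.53951
T = 1/8.53951 = 0.117103
Efficiency = (1 - 0.117103)*100 = 88.29 %
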